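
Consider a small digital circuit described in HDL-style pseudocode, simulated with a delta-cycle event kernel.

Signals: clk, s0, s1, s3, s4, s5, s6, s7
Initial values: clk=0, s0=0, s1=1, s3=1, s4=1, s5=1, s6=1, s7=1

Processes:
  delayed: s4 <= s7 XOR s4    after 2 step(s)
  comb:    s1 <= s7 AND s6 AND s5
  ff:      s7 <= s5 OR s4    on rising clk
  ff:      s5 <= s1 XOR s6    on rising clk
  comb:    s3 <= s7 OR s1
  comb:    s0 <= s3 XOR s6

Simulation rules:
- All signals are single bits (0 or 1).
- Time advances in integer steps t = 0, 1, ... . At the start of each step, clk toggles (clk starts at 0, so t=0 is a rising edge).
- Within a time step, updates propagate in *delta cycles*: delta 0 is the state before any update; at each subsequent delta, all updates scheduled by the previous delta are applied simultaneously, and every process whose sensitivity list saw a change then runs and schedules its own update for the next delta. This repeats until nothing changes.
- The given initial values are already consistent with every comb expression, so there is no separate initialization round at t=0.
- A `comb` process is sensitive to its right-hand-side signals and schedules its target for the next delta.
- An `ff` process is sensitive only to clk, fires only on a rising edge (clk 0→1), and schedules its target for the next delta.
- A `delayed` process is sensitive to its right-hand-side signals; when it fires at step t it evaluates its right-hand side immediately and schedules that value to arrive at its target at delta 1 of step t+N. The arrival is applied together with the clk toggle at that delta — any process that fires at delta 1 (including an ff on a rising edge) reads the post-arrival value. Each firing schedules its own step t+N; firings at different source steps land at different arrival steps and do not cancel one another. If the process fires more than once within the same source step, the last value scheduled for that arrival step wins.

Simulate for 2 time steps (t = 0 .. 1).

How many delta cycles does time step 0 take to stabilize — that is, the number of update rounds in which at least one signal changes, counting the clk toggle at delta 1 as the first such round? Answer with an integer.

3

t0.Δ0 s4=1 s0=0 s5=1 s6=1 s7=1 s3=1 s1=1 clk=0
t0.Δ1 s4=1 s0=0 s5=1 s6=1 s7=1 s3=1 s1=1 clk=1
t0.Δ2 s4=1 s0=0 s5=0 s6=1 s7=1 s3=1 s1=1 clk=1
t0.Δ3 s4=1 s0=0 s5=0 s6=1 s7=1 s3=1 s1=0 clk=1
t1.Δ0 s4=1 s0=0 s5=0 s6=1 s7=1 s3=1 s1=0 clk=1
t1.Δ1 s4=1 s0=0 s5=0 s6=1 s7=1 s3=1 s1=0 clk=0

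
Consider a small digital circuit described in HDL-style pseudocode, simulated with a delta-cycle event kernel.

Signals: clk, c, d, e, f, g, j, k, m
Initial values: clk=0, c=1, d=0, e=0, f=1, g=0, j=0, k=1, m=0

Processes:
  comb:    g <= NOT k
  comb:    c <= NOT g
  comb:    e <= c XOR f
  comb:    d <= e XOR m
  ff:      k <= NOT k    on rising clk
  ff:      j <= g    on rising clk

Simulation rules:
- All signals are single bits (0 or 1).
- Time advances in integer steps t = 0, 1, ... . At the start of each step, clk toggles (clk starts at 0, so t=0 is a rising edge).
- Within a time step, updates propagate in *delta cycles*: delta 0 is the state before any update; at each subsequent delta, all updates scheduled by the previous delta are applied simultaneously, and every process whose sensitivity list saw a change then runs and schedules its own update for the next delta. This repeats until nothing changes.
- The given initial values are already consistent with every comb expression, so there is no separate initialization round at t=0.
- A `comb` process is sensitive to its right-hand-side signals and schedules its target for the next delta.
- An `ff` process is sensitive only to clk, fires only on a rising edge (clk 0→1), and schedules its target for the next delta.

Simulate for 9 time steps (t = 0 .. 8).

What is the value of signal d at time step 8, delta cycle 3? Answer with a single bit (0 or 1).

0

t0.Δ0 g=0 f=1 clk=0 k=1 j=0 m=0 d=0 e=0 c=1
t0.Δ1 g=0 f=1 clk=1 k=1 j=0 m=0 d=0 e=0 c=1
t0.Δ2 g=0 f=1 clk=1 k=0 j=0 m=0 d=0 e=0 c=1
t0.Δ3 g=1 f=1 clk=1 k=0 j=0 m=0 d=0 e=0 c=1
t0.Δ4 g=1 f=1 clk=1 k=0 j=0 m=0 d=0 e=0 c=0
t0.Δ5 g=1 f=1 clk=1 k=0 j=0 m=0 d=0 e=1 c=0
t0.Δ6 g=1 f=1 clk=1 k=0 j=0 m=0 d=1 e=1 c=0
t1.Δ0 g=1 f=1 clk=1 k=0 j=0 m=0 d=1 e=1 c=0
t1.Δ1 g=1 f=1 clk=0 k=0 j=0 m=0 d=1 e=1 c=0
t2.Δ0 g=1 f=1 clk=0 k=0 j=0 m=0 d=1 e=1 c=0
t2.Δ1 g=1 f=1 clk=1 k=0 j=0 m=0 d=1 e=1 c=0
t2.Δ2 g=1 f=1 clk=1 k=1 j=1 m=0 d=1 e=1 c=0
t2.Δ3 g=0 f=1 clk=1 k=1 j=1 m=0 d=1 e=1 c=0
t2.Δ4 g=0 f=1 clk=1 k=1 j=1 m=0 d=1 e=1 c=1
t2.Δ5 g=0 f=1 clk=1 k=1 j=1 m=0 d=1 e=0 c=1
t2.Δ6 g=0 f=1 clk=1 k=1 j=1 m=0 d=0 e=0 c=1
t3.Δ0 g=0 f=1 clk=1 k=1 j=1 m=0 d=0 e=0 c=1
t3.Δ1 g=0 f=1 clk=0 k=1 j=1 m=0 d=0 e=0 c=1
t4.Δ0 g=0 f=1 clk=0 k=1 j=1 m=0 d=0 e=0 c=1
t4.Δ1 g=0 f=1 clk=1 k=1 j=1 m=0 d=0 e=0 c=1
t4.Δ2 g=0 f=1 clk=1 k=0 j=0 m=0 d=0 e=0 c=1
t4.Δ3 g=1 f=1 clk=1 k=0 j=0 m=0 d=0 e=0 c=1
t4.Δ4 g=1 f=1 clk=1 k=0 j=0 m=0 d=0 e=0 c=0
t4.Δ5 g=1 f=1 clk=1 k=0 j=0 m=0 d=0 e=1 c=0
t4.Δ6 g=1 f=1 clk=1 k=0 j=0 m=0 d=1 e=1 c=0
t5.Δ0 g=1 f=1 clk=1 k=0 j=0 m=0 d=1 e=1 c=0
t5.Δ1 g=1 f=1 clk=0 k=0 j=0 m=0 d=1 e=1 c=0
t6.Δ0 g=1 f=1 clk=0 k=0 j=0 m=0 d=1 e=1 c=0
t6.Δ1 g=1 f=1 clk=1 k=0 j=0 m=0 d=1 e=1 c=0
t6.Δ2 g=1 f=1 clk=1 k=1 j=1 m=0 d=1 e=1 c=0
t6.Δ3 g=0 f=1 clk=1 k=1 j=1 m=0 d=1 e=1 c=0
t6.Δ4 g=0 f=1 clk=1 k=1 j=1 m=0 d=1 e=1 c=1
t6.Δ5 g=0 f=1 clk=1 k=1 j=1 m=0 d=1 e=0 c=1
t6.Δ6 g=0 f=1 clk=1 k=1 j=1 m=0 d=0 e=0 c=1
t7.Δ0 g=0 f=1 clk=1 k=1 j=1 m=0 d=0 e=0 c=1
t7.Δ1 g=0 f=1 clk=0 k=1 j=1 m=0 d=0 e=0 c=1
t8.Δ0 g=0 f=1 clk=0 k=1 j=1 m=0 d=0 e=0 c=1
t8.Δ1 g=0 f=1 clk=1 k=1 j=1 m=0 d=0 e=0 c=1
t8.Δ2 g=0 f=1 clk=1 k=0 j=0 m=0 d=0 e=0 c=1
t8.Δ3 g=1 f=1 clk=1 k=0 j=0 m=0 d=0 e=0 c=1
t8.Δ4 g=1 f=1 clk=1 k=0 j=0 m=0 d=0 e=0 c=0
t8.Δ5 g=1 f=1 clk=1 k=0 j=0 m=0 d=0 e=1 c=0
t8.Δ6 g=1 f=1 clk=1 k=0 j=0 m=0 d=1 e=1 c=0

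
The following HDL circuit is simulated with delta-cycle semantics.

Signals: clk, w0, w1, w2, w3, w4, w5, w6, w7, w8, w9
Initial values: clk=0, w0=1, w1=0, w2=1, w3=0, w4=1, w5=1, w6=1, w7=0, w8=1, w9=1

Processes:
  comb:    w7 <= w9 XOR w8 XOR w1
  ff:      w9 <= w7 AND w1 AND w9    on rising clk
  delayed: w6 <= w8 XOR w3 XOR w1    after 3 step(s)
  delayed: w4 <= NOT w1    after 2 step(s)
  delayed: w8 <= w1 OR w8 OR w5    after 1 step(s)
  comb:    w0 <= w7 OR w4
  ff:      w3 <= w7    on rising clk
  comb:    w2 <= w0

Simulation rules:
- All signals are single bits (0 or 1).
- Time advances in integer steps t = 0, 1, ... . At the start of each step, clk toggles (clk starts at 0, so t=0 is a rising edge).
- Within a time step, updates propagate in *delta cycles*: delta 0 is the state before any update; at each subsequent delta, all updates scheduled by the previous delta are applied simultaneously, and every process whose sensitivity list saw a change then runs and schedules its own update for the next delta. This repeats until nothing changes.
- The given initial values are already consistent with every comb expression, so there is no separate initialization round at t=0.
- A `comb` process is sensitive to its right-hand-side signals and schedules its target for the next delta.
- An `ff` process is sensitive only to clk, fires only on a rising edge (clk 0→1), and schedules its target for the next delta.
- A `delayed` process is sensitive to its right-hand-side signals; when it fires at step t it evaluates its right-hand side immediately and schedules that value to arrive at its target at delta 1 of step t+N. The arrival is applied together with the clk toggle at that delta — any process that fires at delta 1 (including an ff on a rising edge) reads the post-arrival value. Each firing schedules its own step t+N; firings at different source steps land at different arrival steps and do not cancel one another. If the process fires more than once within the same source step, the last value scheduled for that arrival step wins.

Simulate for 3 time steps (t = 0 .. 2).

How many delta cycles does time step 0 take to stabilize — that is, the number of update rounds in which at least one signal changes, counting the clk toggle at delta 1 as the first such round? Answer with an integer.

3

t0.Δ0 clk=0 w0=1 w2=1 w6=1 w7=0 w9=1 w8=1 w1=0 w4=1 w5=1 w3=0
t0.Δ1 clk=1 w0=1 w2=1 w6=1 w7=0 w9=1 w8=1 w1=0 w4=1 w5=1 w3=0
t0.Δ2 clk=1 w0=1 w2=1 w6=1 w7=0 w9=0 w8=1 w1=0 w4=1 w5=1 w3=0
t0.Δ3 clk=1 w0=1 w2=1 w6=1 w7=1 w9=0 w8=1 w1=0 w4=1 w5=1 w3=0
t1.Δ0 clk=1 w0=1 w2=1 w6=1 w7=1 w9=0 w8=1 w1=0 w4=1 w5=1 w3=0
t1.Δ1 clk=0 w0=1 w2=1 w6=1 w7=1 w9=0 w8=1 w1=0 w4=1 w5=1 w3=0
t2.Δ0 clk=0 w0=1 w2=1 w6=1 w7=1 w9=0 w8=1 w1=0 w4=1 w5=1 w3=0
t2.Δ1 clk=1 w0=1 w2=1 w6=1 w7=1 w9=0 w8=1 w1=0 w4=1 w5=1 w3=0
t2.Δ2 clk=1 w0=1 w2=1 w6=1 w7=1 w9=0 w8=1 w1=0 w4=1 w5=1 w3=1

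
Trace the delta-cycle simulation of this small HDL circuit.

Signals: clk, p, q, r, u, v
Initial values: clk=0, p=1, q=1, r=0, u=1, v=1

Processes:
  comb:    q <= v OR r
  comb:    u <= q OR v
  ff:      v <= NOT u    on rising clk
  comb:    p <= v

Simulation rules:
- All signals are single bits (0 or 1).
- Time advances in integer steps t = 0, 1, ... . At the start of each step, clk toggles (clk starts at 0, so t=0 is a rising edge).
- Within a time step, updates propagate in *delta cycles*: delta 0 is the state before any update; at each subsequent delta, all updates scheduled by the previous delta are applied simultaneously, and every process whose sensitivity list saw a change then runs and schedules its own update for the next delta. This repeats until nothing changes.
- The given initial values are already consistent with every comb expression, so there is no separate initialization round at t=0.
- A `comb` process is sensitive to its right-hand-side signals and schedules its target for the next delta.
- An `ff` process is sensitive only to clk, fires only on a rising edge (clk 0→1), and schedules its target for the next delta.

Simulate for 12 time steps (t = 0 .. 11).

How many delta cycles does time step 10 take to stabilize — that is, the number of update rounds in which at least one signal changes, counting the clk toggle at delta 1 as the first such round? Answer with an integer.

3

t0.Δ0 r=0 clk=0 u=1 p=1 v=1 q=1
t0.Δ1 r=0 clk=1 u=1 p=1 v=1 q=1
t0.Δ2 r=0 clk=1 u=1 p=1 v=0 q=1
t0.Δ3 r=0 clk=1 u=1 p=0 v=0 q=0
t0.Δ4 r=0 clk=1 u=0 p=0 v=0 q=0
t1.Δ0 r=0 clk=1 u=0 p=0 v=0 q=0
t1.Δ1 r=0 clk=0 u=0 p=0 v=0 q=0
t2.Δ0 r=0 clk=0 u=0 p=0 v=0 q=0
t2.Δ1 r=0 clk=1 u=0 p=0 v=0 q=0
t2.Δ2 r=0 clk=1 u=0 p=0 v=1 q=0
t2.Δ3 r=0 clk=1 u=1 p=1 v=1 q=1
t3.Δ0 r=0 clk=1 u=1 p=1 v=1 q=1
t3.Δ1 r=0 clk=0 u=1 p=1 v=1 q=1
t4.Δ0 r=0 clk=0 u=1 p=1 v=1 q=1
t4.Δ1 r=0 clk=1 u=1 p=1 v=1 q=1
t4.Δ2 r=0 clk=1 u=1 p=1 v=0 q=1
t4.Δ3 r=0 clk=1 u=1 p=0 v=0 q=0
t4.Δ4 r=0 clk=1 u=0 p=0 v=0 q=0
t5.Δ0 r=0 clk=1 u=0 p=0 v=0 q=0
t5.Δ1 r=0 clk=0 u=0 p=0 v=0 q=0
t6.Δ0 r=0 clk=0 u=0 p=0 v=0 q=0
t6.Δ1 r=0 clk=1 u=0 p=0 v=0 q=0
t6.Δ2 r=0 clk=1 u=0 p=0 v=1 q=0
t6.Δ3 r=0 clk=1 u=1 p=1 v=1 q=1
t7.Δ0 r=0 clk=1 u=1 p=1 v=1 q=1
t7.Δ1 r=0 clk=0 u=1 p=1 v=1 q=1
t8.Δ0 r=0 clk=0 u=1 p=1 v=1 q=1
t8.Δ1 r=0 clk=1 u=1 p=1 v=1 q=1
t8.Δ2 r=0 clk=1 u=1 p=1 v=0 q=1
t8.Δ3 r=0 clk=1 u=1 p=0 v=0 q=0
t8.Δ4 r=0 clk=1 u=0 p=0 v=0 q=0
t9.Δ0 r=0 clk=1 u=0 p=0 v=0 q=0
t9.Δ1 r=0 clk=0 u=0 p=0 v=0 q=0
t10.Δ0 r=0 clk=0 u=0 p=0 v=0 q=0
t10.Δ1 r=0 clk=1 u=0 p=0 v=0 q=0
t10.Δ2 r=0 clk=1 u=0 p=0 v=1 q=0
t10.Δ3 r=0 clk=1 u=1 p=1 v=1 q=1
t11.Δ0 r=0 clk=1 u=1 p=1 v=1 q=1
t11.Δ1 r=0 clk=0 u=1 p=1 v=1 q=1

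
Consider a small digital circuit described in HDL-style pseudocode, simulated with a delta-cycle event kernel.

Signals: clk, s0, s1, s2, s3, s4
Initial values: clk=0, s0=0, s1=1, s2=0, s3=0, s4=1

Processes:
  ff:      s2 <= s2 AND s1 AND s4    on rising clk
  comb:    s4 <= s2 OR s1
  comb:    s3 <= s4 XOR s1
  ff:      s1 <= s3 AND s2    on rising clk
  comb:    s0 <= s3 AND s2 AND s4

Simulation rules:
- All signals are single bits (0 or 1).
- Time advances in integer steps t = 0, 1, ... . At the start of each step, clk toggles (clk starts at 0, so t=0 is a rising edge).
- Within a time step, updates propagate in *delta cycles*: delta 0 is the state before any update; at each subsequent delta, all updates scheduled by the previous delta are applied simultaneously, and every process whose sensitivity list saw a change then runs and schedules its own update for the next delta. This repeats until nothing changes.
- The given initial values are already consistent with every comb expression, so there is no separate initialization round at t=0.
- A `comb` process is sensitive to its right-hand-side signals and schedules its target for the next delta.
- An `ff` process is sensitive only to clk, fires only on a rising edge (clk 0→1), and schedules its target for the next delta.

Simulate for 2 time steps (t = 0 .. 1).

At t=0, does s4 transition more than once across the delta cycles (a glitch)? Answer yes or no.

[bits: s3,s1,clk,s4,s2,s0]
t=0: Δ0=010100 Δ1=011100 Δ2=001100 Δ3=101000 Δ4=001000 | 4Δ
t=1: Δ0=001000 Δ1=000000 | 1Δ

no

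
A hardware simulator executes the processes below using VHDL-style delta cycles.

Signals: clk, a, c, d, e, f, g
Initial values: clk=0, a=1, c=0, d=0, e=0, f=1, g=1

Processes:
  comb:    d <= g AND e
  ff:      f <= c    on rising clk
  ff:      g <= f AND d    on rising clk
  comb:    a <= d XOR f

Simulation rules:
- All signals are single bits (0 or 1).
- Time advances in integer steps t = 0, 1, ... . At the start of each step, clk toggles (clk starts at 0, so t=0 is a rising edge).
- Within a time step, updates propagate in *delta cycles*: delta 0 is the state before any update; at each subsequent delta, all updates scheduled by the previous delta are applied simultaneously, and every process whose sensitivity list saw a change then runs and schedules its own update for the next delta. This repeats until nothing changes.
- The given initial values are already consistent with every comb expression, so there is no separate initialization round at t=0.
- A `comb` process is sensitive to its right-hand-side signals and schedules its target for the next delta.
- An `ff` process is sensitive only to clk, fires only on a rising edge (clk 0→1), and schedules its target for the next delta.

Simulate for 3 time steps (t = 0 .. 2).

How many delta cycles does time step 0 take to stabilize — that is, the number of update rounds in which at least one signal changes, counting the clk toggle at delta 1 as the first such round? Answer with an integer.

3

t=0 Δ0: a=1 g=1 d=0 f=1 clk=0 c=0 e=0
  Δ1: clk:0→1
  Δ2: g:1→0, f:1→0
  Δ3: a:1→0
  (3Δ to stable)
t=1 Δ0: a=0 g=0 d=0 f=0 clk=1 c=0 e=0
  Δ1: clk:1→0
  (1Δ to stable)
t=2 Δ0: a=0 g=0 d=0 f=0 clk=0 c=0 e=0
  Δ1: clk:0→1
  (1Δ to stable)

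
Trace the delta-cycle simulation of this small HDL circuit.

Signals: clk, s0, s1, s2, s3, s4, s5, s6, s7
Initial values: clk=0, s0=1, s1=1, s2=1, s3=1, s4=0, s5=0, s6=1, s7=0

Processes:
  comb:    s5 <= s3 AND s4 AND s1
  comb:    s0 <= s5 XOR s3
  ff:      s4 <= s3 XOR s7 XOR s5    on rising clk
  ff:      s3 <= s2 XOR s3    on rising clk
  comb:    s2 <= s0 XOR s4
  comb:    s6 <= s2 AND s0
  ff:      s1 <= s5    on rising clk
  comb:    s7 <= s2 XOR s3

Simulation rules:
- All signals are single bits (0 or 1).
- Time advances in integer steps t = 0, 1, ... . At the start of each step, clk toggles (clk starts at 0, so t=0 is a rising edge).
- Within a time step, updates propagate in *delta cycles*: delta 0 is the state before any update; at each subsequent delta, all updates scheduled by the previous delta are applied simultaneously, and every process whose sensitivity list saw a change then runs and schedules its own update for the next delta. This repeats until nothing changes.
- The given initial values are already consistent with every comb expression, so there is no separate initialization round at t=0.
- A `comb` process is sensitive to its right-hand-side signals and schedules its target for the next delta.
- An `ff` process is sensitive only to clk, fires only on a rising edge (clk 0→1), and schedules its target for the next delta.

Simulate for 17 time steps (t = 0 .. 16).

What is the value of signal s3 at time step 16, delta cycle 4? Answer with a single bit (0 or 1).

1

t=0 Δ0: s3=1 s1=1 s6=1 s7=0 s5=0 s4=0 clk=0 s2=1 s0=1
  Δ1: clk:0→1
  Δ2: s3:1→0, s1:1→0, s4:0→1
  Δ3: s7:0→1, s2:1→0, s0:1→0
  Δ4: s6:1→0, s7:1→0, s2:0→1
  Δ5: s7:0→1
  (5Δ to stable)
t=1 Δ0: s3=0 s1=0 s6=0 s7=1 s5=0 s4=1 clk=1 s2=1 s0=0
  Δ1: clk:1→0
  (1Δ to stable)
t=2 Δ0: s3=0 s1=0 s6=0 s7=1 s5=0 s4=1 clk=0 s2=1 s0=0
  Δ1: clk:0→1
  Δ2: s3:0→1
  Δ3: s7:1→0, s0:0→1
  Δ4: s6:0→1, s2:1→0
  Δ5: s6:1→0, s7:0→1
  (5Δ to stable)
t=3 Δ0: s3=1 s1=0 s6=0 s7=1 s5=0 s4=1 clk=1 s2=0 s0=1
  Δ1: clk:1→0
  (1Δ to stable)
t=4 Δ0: s3=1 s1=0 s6=0 s7=1 s5=0 s4=1 clk=0 s2=0 s0=1
  Δ1: clk:0→1
  Δ2: s4:1→0
  Δ3: s2:0→1
  Δ4: s6:0→1, s7:1→0
  (4Δ to stable)
t=5 Δ0: s3=1 s1=0 s6=1 s7=0 s5=0 s4=0 clk=1 s2=1 s0=1
  Δ1: clk:1→0
  (1Δ to stable)
t=6 Δ0: s3=1 s1=0 s6=1 s7=0 s5=0 s4=0 clk=0 s2=1 s0=1
  Δ1: clk:0→1
  Δ2: s3:1→0, s4:0→1
  Δ3: s7:0→1, s2:1→0, s0:1→0
  Δ4: s6:1→0, s7:1→0, s2:0→1
  Δ5: s7:0→1
  (5Δ to stable)
t=7 Δ0: s3=0 s1=0 s6=0 s7=1 s5=0 s4=1 clk=1 s2=1 s0=0
  Δ1: clk:1→0
  (1Δ to stable)
t=8 Δ0: s3=0 s1=0 s6=0 s7=1 s5=0 s4=1 clk=0 s2=1 s0=0
  Δ1: clk:0→1
  Δ2: s3:0→1
  Δ3: s7:1→0, s0:0→1
  Δ4: s6:0→1, s2:1→0
  Δ5: s6:1→0, s7:0→1
  (5Δ to stable)
t=9 Δ0: s3=1 s1=0 s6=0 s7=1 s5=0 s4=1 clk=1 s2=0 s0=1
  Δ1: clk:1→0
  (1Δ to stable)
t=10 Δ0: s3=1 s1=0 s6=0 s7=1 s5=0 s4=1 clk=0 s2=0 s0=1
  Δ1: clk:0→1
  Δ2: s4:1→0
  Δ3: s2:0→1
  Δ4: s6:0→1, s7:1→0
  (4Δ to stable)
t=11 Δ0: s3=1 s1=0 s6=1 s7=0 s5=0 s4=0 clk=1 s2=1 s0=1
  Δ1: clk:1→0
  (1Δ to stable)
t=12 Δ0: s3=1 s1=0 s6=1 s7=0 s5=0 s4=0 clk=0 s2=1 s0=1
  Δ1: clk:0→1
  Δ2: s3:1→0, s4:0→1
  Δ3: s7:0→1, s2:1→0, s0:1→0
  Δ4: s6:1→0, s7:1→0, s2:0→1
  Δ5: s7:0→1
  (5Δ to stable)
t=13 Δ0: s3=0 s1=0 s6=0 s7=1 s5=0 s4=1 clk=1 s2=1 s0=0
  Δ1: clk:1→0
  (1Δ to stable)
t=14 Δ0: s3=0 s1=0 s6=0 s7=1 s5=0 s4=1 clk=0 s2=1 s0=0
  Δ1: clk:0→1
  Δ2: s3:0→1
  Δ3: s7:1→0, s0:0→1
  Δ4: s6:0→1, s2:1→0
  Δ5: s6:1→0, s7:0→1
  (5Δ to stable)
t=15 Δ0: s3=1 s1=0 s6=0 s7=1 s5=0 s4=1 clk=1 s2=0 s0=1
  Δ1: clk:1→0
  (1Δ to stable)
t=16 Δ0: s3=1 s1=0 s6=0 s7=1 s5=0 s4=1 clk=0 s2=0 s0=1
  Δ1: clk:0→1
  Δ2: s4:1→0
  Δ3: s2:0→1
  Δ4: s6:0→1, s7:1→0
  (4Δ to stable)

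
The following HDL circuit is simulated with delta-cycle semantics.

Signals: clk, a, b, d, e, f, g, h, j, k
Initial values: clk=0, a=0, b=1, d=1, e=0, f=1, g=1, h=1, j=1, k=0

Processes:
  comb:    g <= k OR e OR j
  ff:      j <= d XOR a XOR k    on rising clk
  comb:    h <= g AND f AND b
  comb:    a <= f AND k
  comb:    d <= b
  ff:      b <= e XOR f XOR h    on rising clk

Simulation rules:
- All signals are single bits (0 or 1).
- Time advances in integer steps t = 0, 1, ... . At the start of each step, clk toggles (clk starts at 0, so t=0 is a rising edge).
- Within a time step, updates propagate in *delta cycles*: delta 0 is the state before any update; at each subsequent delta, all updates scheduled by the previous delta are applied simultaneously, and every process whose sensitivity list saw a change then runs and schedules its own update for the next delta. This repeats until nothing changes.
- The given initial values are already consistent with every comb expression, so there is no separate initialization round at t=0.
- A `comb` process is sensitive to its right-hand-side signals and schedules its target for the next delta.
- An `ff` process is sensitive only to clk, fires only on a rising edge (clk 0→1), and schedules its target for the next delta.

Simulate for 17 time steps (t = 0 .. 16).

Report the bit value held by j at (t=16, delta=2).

t=0 Δ0: clk=0 b=1 g=1 a=0 f=1 e=0 j=1 d=1 h=1 k=0
  Δ1: clk:0→1
  Δ2: b:1→0
  Δ3: d:1→0, h:1→0
  (3Δ to stable)
t=1 Δ0: clk=1 b=0 g=1 a=0 f=1 e=0 j=1 d=0 h=0 k=0
  Δ1: clk:1→0
  (1Δ to stable)
t=2 Δ0: clk=0 b=0 g=1 a=0 f=1 e=0 j=1 d=0 h=0 k=0
  Δ1: clk:0→1
  Δ2: b:0→1, j:1→0
  Δ3: g:1→0, d:0→1, h:0→1
  Δ4: h:1→0
  (4Δ to stable)
t=3 Δ0: clk=1 b=1 g=0 a=0 f=1 e=0 j=0 d=1 h=0 k=0
  Δ1: clk:1→0
  (1Δ to stable)
t=4 Δ0: clk=0 b=1 g=0 a=0 f=1 e=0 j=0 d=1 h=0 k=0
  Δ1: clk:0→1
  Δ2: j:0→1
  Δ3: g:0→1
  Δ4: h:0→1
  (4Δ to stable)
t=5 Δ0: clk=1 b=1 g=1 a=0 f=1 e=0 j=1 d=1 h=1 k=0
  Δ1: clk:1→0
  (1Δ to stable)
t=6 Δ0: clk=0 b=1 g=1 a=0 f=1 e=0 j=1 d=1 h=1 k=0
  Δ1: clk:0→1
  Δ2: b:1→0
  Δ3: d:1→0, h:1→0
  (3Δ to stable)
t=7 Δ0: clk=1 b=0 g=1 a=0 f=1 e=0 j=1 d=0 h=0 k=0
  Δ1: clk:1→0
  (1Δ to stable)
t=8 Δ0: clk=0 b=0 g=1 a=0 f=1 e=0 j=1 d=0 h=0 k=0
  Δ1: clk:0→1
  Δ2: b:0→1, j:1→0
  Δ3: g:1→0, d:0→1, h:0→1
  Δ4: h:1→0
  (4Δ to stable)
t=9 Δ0: clk=1 b=1 g=0 a=0 f=1 e=0 j=0 d=1 h=0 k=0
  Δ1: clk:1→0
  (1Δ to stable)
t=10 Δ0: clk=0 b=1 g=0 a=0 f=1 e=0 j=0 d=1 h=0 k=0
  Δ1: clk:0→1
  Δ2: j:0→1
  Δ3: g:0→1
  Δ4: h:0→1
  (4Δ to stable)
t=11 Δ0: clk=1 b=1 g=1 a=0 f=1 e=0 j=1 d=1 h=1 k=0
  Δ1: clk:1→0
  (1Δ to stable)
t=12 Δ0: clk=0 b=1 g=1 a=0 f=1 e=0 j=1 d=1 h=1 k=0
  Δ1: clk:0→1
  Δ2: b:1→0
  Δ3: d:1→0, h:1→0
  (3Δ to stable)
t=13 Δ0: clk=1 b=0 g=1 a=0 f=1 e=0 j=1 d=0 h=0 k=0
  Δ1: clk:1→0
  (1Δ to stable)
t=14 Δ0: clk=0 b=0 g=1 a=0 f=1 e=0 j=1 d=0 h=0 k=0
  Δ1: clk:0→1
  Δ2: b:0→1, j:1→0
  Δ3: g:1→0, d:0→1, h:0→1
  Δ4: h:1→0
  (4Δ to stable)
t=15 Δ0: clk=1 b=1 g=0 a=0 f=1 e=0 j=0 d=1 h=0 k=0
  Δ1: clk:1→0
  (1Δ to stable)
t=16 Δ0: clk=0 b=1 g=0 a=0 f=1 e=0 j=0 d=1 h=0 k=0
  Δ1: clk:0→1
  Δ2: j:0→1
  Δ3: g:0→1
  Δ4: h:0→1
  (4Δ to stable)

1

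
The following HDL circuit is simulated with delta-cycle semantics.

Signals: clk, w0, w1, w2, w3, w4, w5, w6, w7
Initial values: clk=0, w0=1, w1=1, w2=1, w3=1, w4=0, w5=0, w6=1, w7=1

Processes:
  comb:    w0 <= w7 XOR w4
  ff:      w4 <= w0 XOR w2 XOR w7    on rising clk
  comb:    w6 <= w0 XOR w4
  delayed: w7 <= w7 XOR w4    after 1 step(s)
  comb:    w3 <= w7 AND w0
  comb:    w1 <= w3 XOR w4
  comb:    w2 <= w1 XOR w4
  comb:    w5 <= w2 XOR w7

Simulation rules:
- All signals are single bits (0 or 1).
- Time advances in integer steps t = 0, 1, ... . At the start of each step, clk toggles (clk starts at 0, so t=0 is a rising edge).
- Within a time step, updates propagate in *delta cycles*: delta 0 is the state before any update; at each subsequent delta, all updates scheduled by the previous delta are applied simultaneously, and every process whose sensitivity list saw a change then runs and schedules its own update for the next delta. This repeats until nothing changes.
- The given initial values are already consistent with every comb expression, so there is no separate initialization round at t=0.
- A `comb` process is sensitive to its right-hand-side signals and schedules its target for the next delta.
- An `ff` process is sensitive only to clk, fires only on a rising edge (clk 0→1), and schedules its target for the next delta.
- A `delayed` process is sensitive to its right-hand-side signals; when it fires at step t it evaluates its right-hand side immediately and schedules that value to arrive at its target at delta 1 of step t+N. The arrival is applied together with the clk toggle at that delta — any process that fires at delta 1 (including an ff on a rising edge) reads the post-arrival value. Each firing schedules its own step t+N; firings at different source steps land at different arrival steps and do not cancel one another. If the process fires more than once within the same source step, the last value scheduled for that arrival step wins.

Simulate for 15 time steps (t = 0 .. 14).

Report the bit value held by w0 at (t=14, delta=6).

1

t0.Δ0 w6=1 w1=1 clk=0 w2=1 w5=0 w0=1 w4=0 w7=1 w3=1
t0.Δ1 w6=1 w1=1 clk=1 w2=1 w5=0 w0=1 w4=0 w7=1 w3=1
t0.Δ2 w6=1 w1=1 clk=1 w2=1 w5=0 w0=1 w4=1 w7=1 w3=1
t0.Δ3 w6=0 w1=0 clk=1 w2=0 w5=0 w0=0 w4=1 w7=1 w3=1
t0.Δ4 w6=1 w1=0 clk=1 w2=1 w5=1 w0=0 w4=1 w7=1 w3=0
t0.Δ5 w6=1 w1=1 clk=1 w2=1 w5=0 w0=0 w4=1 w7=1 w3=0
t0.Δ6 w6=1 w1=1 clk=1 w2=0 w5=0 w0=0 w4=1 w7=1 w3=0
t0.Δ7 w6=1 w1=1 clk=1 w2=0 w5=1 w0=0 w4=1 w7=1 w3=0
t1.Δ0 w6=1 w1=1 clk=1 w2=0 w5=1 w0=0 w4=1 w7=1 w3=0
t1.Δ1 w6=1 w1=1 clk=0 w2=0 w5=1 w0=0 w4=1 w7=0 w3=0
t1.Δ2 w6=1 w1=1 clk=0 w2=0 w5=0 w0=1 w4=1 w7=0 w3=0
t1.Δ3 w6=0 w1=1 clk=0 w2=0 w5=0 w0=1 w4=1 w7=0 w3=0
t2.Δ0 w6=0 w1=1 clk=0 w2=0 w5=0 w0=1 w4=1 w7=0 w3=0
t2.Δ1 w6=0 w1=1 clk=1 w2=0 w5=0 w0=1 w4=1 w7=1 w3=0
t2.Δ2 w6=0 w1=1 clk=1 w2=0 w5=1 w0=0 w4=0 w7=1 w3=1
t2.Δ3 w6=0 w1=1 clk=1 w2=1 w5=1 w0=1 w4=0 w7=1 w3=0
t2.Δ4 w6=1 w1=0 clk=1 w2=1 w5=0 w0=1 w4=0 w7=1 w3=1
t2.Δ5 w6=1 w1=1 clk=1 w2=0 w5=0 w0=1 w4=0 w7=1 w3=1
t2.Δ6 w6=1 w1=1 clk=1 w2=1 w5=1 w0=1 w4=0 w7=1 w3=1
t2.Δ7 w6=1 w1=1 clk=1 w2=1 w5=0 w0=1 w4=0 w7=1 w3=1
t3.Δ0 w6=1 w1=1 clk=1 w2=1 w5=0 w0=1 w4=0 w7=1 w3=1
t3.Δ1 w6=1 w1=1 clk=0 w2=1 w5=0 w0=1 w4=0 w7=1 w3=1
t4.Δ0 w6=1 w1=1 clk=0 w2=1 w5=0 w0=1 w4=0 w7=1 w3=1
t4.Δ1 w6=1 w1=1 clk=1 w2=1 w5=0 w0=1 w4=0 w7=1 w3=1
t4.Δ2 w6=1 w1=1 clk=1 w2=1 w5=0 w0=1 w4=1 w7=1 w3=1
t4.Δ3 w6=0 w1=0 clk=1 w2=0 w5=0 w0=0 w4=1 w7=1 w3=1
t4.Δ4 w6=1 w1=0 clk=1 w2=1 w5=1 w0=0 w4=1 w7=1 w3=0
t4.Δ5 w6=1 w1=1 clk=1 w2=1 w5=0 w0=0 w4=1 w7=1 w3=0
t4.Δ6 w6=1 w1=1 clk=1 w2=0 w5=0 w0=0 w4=1 w7=1 w3=0
t4.Δ7 w6=1 w1=1 clk=1 w2=0 w5=1 w0=0 w4=1 w7=1 w3=0
t5.Δ0 w6=1 w1=1 clk=1 w2=0 w5=1 w0=0 w4=1 w7=1 w3=0
t5.Δ1 w6=1 w1=1 clk=0 w2=0 w5=1 w0=0 w4=1 w7=0 w3=0
t5.Δ2 w6=1 w1=1 clk=0 w2=0 w5=0 w0=1 w4=1 w7=0 w3=0
t5.Δ3 w6=0 w1=1 clk=0 w2=0 w5=0 w0=1 w4=1 w7=0 w3=0
t6.Δ0 w6=0 w1=1 clk=0 w2=0 w5=0 w0=1 w4=1 w7=0 w3=0
t6.Δ1 w6=0 w1=1 clk=1 w2=0 w5=0 w0=1 w4=1 w7=1 w3=0
t6.Δ2 w6=0 w1=1 clk=1 w2=0 w5=1 w0=0 w4=0 w7=1 w3=1
t6.Δ3 w6=0 w1=1 clk=1 w2=1 w5=1 w0=1 w4=0 w7=1 w3=0
t6.Δ4 w6=1 w1=0 clk=1 w2=1 w5=0 w0=1 w4=0 w7=1 w3=1
t6.Δ5 w6=1 w1=1 clk=1 w2=0 w5=0 w0=1 w4=0 w7=1 w3=1
t6.Δ6 w6=1 w1=1 clk=1 w2=1 w5=1 w0=1 w4=0 w7=1 w3=1
t6.Δ7 w6=1 w1=1 clk=1 w2=1 w5=0 w0=1 w4=0 w7=1 w3=1
t7.Δ0 w6=1 w1=1 clk=1 w2=1 w5=0 w0=1 w4=0 w7=1 w3=1
t7.Δ1 w6=1 w1=1 clk=0 w2=1 w5=0 w0=1 w4=0 w7=1 w3=1
t8.Δ0 w6=1 w1=1 clk=0 w2=1 w5=0 w0=1 w4=0 w7=1 w3=1
t8.Δ1 w6=1 w1=1 clk=1 w2=1 w5=0 w0=1 w4=0 w7=1 w3=1
t8.Δ2 w6=1 w1=1 clk=1 w2=1 w5=0 w0=1 w4=1 w7=1 w3=1
t8.Δ3 w6=0 w1=0 clk=1 w2=0 w5=0 w0=0 w4=1 w7=1 w3=1
t8.Δ4 w6=1 w1=0 clk=1 w2=1 w5=1 w0=0 w4=1 w7=1 w3=0
t8.Δ5 w6=1 w1=1 clk=1 w2=1 w5=0 w0=0 w4=1 w7=1 w3=0
t8.Δ6 w6=1 w1=1 clk=1 w2=0 w5=0 w0=0 w4=1 w7=1 w3=0
t8.Δ7 w6=1 w1=1 clk=1 w2=0 w5=1 w0=0 w4=1 w7=1 w3=0
t9.Δ0 w6=1 w1=1 clk=1 w2=0 w5=1 w0=0 w4=1 w7=1 w3=0
t9.Δ1 w6=1 w1=1 clk=0 w2=0 w5=1 w0=0 w4=1 w7=0 w3=0
t9.Δ2 w6=1 w1=1 clk=0 w2=0 w5=0 w0=1 w4=1 w7=0 w3=0
t9.Δ3 w6=0 w1=1 clk=0 w2=0 w5=0 w0=1 w4=1 w7=0 w3=0
t10.Δ0 w6=0 w1=1 clk=0 w2=0 w5=0 w0=1 w4=1 w7=0 w3=0
t10.Δ1 w6=0 w1=1 clk=1 w2=0 w5=0 w0=1 w4=1 w7=1 w3=0
t10.Δ2 w6=0 w1=1 clk=1 w2=0 w5=1 w0=0 w4=0 w7=1 w3=1
t10.Δ3 w6=0 w1=1 clk=1 w2=1 w5=1 w0=1 w4=0 w7=1 w3=0
t10.Δ4 w6=1 w1=0 clk=1 w2=1 w5=0 w0=1 w4=0 w7=1 w3=1
t10.Δ5 w6=1 w1=1 clk=1 w2=0 w5=0 w0=1 w4=0 w7=1 w3=1
t10.Δ6 w6=1 w1=1 clk=1 w2=1 w5=1 w0=1 w4=0 w7=1 w3=1
t10.Δ7 w6=1 w1=1 clk=1 w2=1 w5=0 w0=1 w4=0 w7=1 w3=1
t11.Δ0 w6=1 w1=1 clk=1 w2=1 w5=0 w0=1 w4=0 w7=1 w3=1
t11.Δ1 w6=1 w1=1 clk=0 w2=1 w5=0 w0=1 w4=0 w7=1 w3=1
t12.Δ0 w6=1 w1=1 clk=0 w2=1 w5=0 w0=1 w4=0 w7=1 w3=1
t12.Δ1 w6=1 w1=1 clk=1 w2=1 w5=0 w0=1 w4=0 w7=1 w3=1
t12.Δ2 w6=1 w1=1 clk=1 w2=1 w5=0 w0=1 w4=1 w7=1 w3=1
t12.Δ3 w6=0 w1=0 clk=1 w2=0 w5=0 w0=0 w4=1 w7=1 w3=1
t12.Δ4 w6=1 w1=0 clk=1 w2=1 w5=1 w0=0 w4=1 w7=1 w3=0
t12.Δ5 w6=1 w1=1 clk=1 w2=1 w5=0 w0=0 w4=1 w7=1 w3=0
t12.Δ6 w6=1 w1=1 clk=1 w2=0 w5=0 w0=0 w4=1 w7=1 w3=0
t12.Δ7 w6=1 w1=1 clk=1 w2=0 w5=1 w0=0 w4=1 w7=1 w3=0
t13.Δ0 w6=1 w1=1 clk=1 w2=0 w5=1 w0=0 w4=1 w7=1 w3=0
t13.Δ1 w6=1 w1=1 clk=0 w2=0 w5=1 w0=0 w4=1 w7=0 w3=0
t13.Δ2 w6=1 w1=1 clk=0 w2=0 w5=0 w0=1 w4=1 w7=0 w3=0
t13.Δ3 w6=0 w1=1 clk=0 w2=0 w5=0 w0=1 w4=1 w7=0 w3=0
t14.Δ0 w6=0 w1=1 clk=0 w2=0 w5=0 w0=1 w4=1 w7=0 w3=0
t14.Δ1 w6=0 w1=1 clk=1 w2=0 w5=0 w0=1 w4=1 w7=1 w3=0
t14.Δ2 w6=0 w1=1 clk=1 w2=0 w5=1 w0=0 w4=0 w7=1 w3=1
t14.Δ3 w6=0 w1=1 clk=1 w2=1 w5=1 w0=1 w4=0 w7=1 w3=0
t14.Δ4 w6=1 w1=0 clk=1 w2=1 w5=0 w0=1 w4=0 w7=1 w3=1
t14.Δ5 w6=1 w1=1 clk=1 w2=0 w5=0 w0=1 w4=0 w7=1 w3=1
t14.Δ6 w6=1 w1=1 clk=1 w2=1 w5=1 w0=1 w4=0 w7=1 w3=1
t14.Δ7 w6=1 w1=1 clk=1 w2=1 w5=0 w0=1 w4=0 w7=1 w3=1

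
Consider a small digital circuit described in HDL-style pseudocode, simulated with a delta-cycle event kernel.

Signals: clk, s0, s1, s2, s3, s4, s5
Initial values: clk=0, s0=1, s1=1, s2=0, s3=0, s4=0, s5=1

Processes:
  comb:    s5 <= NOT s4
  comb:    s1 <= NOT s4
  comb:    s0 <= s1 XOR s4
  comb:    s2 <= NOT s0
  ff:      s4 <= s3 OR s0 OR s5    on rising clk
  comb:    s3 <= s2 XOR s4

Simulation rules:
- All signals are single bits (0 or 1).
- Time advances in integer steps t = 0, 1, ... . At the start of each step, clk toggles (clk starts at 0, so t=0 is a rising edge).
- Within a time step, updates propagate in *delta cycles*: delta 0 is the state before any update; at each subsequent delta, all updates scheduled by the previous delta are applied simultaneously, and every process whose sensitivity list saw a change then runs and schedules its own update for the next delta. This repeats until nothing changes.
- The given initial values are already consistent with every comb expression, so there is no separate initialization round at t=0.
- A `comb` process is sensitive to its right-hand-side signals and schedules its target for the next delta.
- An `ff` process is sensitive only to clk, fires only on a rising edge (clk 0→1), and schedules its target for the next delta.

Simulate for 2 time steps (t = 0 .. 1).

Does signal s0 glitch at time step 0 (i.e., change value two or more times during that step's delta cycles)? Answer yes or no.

yes

t=0 Δ0: s3=0 s1=1 clk=0 s2=0 s4=0 s5=1 s0=1
  Δ1: clk:0→1
  Δ2: s4:0→1
  Δ3: s3:0→1, s1:1→0, s5:1→0, s0:1→0
  Δ4: s2:0→1, s0:0→1
  Δ5: s3:1→0, s2:1→0
  Δ6: s3:0→1
  (6Δ to stable)
t=1 Δ0: s3=1 s1=0 clk=1 s2=0 s4=1 s5=0 s0=1
  Δ1: clk:1→0
  (1Δ to stable)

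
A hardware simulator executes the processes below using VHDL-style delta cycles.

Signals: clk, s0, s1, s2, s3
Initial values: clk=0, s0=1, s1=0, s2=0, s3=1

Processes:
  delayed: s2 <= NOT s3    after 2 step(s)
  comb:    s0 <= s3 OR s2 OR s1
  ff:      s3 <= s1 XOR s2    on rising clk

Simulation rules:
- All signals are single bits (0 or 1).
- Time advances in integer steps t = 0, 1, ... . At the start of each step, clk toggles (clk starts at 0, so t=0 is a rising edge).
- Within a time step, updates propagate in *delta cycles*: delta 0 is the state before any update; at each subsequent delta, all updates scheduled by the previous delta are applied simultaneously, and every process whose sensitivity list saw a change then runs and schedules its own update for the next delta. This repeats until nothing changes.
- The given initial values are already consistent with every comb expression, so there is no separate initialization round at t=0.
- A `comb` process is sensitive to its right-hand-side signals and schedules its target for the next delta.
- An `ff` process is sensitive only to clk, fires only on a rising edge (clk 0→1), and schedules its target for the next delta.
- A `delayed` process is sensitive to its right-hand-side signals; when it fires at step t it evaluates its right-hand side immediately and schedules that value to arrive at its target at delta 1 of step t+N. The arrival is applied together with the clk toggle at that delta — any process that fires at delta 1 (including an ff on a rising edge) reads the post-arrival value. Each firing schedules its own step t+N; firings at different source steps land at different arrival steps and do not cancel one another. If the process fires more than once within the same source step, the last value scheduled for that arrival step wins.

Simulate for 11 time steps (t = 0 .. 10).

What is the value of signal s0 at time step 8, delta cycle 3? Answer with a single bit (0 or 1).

[bits: s1,s3,s0,clk,s2]
t=0: Δ0=01100 Δ1=01110 Δ2=00110 Δ3=00010 | 3Δ
t=1: Δ0=00010 Δ1=00000 | 1Δ
t=2: Δ0=00000 Δ1=00011 Δ2=01111 | 2Δ
t=3: Δ0=01111 Δ1=01101 | 1Δ
t=4: Δ0=01101 Δ1=01110 Δ2=00110 Δ3=00010 | 3Δ
t=5: Δ0=00010 Δ1=00000 | 1Δ
t=6: Δ0=00000 Δ1=00011 Δ2=01111 | 2Δ
t=7: Δ0=01111 Δ1=01101 | 1Δ
t=8: Δ0=01101 Δ1=01110 Δ2=00110 Δ3=00010 | 3Δ
t=9: Δ0=00010 Δ1=00000 | 1Δ
t=10: Δ0=00000 Δ1=00011 Δ2=01111 | 2Δ

0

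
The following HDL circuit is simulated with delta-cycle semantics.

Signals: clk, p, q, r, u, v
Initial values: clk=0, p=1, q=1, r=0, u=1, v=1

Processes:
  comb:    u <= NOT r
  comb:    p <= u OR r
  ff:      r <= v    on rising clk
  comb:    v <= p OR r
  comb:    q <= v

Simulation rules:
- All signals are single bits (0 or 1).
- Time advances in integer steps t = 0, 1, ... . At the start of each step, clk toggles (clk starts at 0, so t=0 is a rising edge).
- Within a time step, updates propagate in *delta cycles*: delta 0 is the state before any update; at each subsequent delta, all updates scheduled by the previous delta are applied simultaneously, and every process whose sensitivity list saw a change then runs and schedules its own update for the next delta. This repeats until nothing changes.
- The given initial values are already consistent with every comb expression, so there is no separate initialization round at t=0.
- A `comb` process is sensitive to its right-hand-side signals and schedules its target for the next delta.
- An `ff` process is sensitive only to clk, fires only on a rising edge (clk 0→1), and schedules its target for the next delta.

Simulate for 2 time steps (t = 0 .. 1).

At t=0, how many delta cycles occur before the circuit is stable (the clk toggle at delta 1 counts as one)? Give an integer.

t0.Δ0 clk=0 p=1 q=1 v=1 r=0 u=1
t0.Δ1 clk=1 p=1 q=1 v=1 r=0 u=1
t0.Δ2 clk=1 p=1 q=1 v=1 r=1 u=1
t0.Δ3 clk=1 p=1 q=1 v=1 r=1 u=0
t1.Δ0 clk=1 p=1 q=1 v=1 r=1 u=0
t1.Δ1 clk=0 p=1 q=1 v=1 r=1 u=0

3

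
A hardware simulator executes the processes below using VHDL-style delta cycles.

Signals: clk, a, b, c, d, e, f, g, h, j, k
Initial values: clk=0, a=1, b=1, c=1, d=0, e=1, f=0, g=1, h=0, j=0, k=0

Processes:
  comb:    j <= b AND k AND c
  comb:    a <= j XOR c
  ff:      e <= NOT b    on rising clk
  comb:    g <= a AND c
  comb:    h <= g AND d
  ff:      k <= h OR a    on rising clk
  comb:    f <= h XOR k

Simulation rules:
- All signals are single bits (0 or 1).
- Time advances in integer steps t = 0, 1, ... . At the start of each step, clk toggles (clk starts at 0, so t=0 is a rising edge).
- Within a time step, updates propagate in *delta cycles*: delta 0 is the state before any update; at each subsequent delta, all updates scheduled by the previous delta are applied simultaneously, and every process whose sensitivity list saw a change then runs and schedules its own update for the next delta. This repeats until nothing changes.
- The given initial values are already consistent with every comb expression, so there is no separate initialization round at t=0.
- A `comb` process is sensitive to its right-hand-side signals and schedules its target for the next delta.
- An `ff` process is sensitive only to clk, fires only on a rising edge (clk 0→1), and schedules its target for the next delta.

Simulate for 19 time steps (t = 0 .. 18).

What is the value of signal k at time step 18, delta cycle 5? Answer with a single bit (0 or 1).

[bits: g,c,a,h,j,clk,d,b,f,e,k]
t=0: Δ0=11100001010 Δ1=11100101010 Δ2=11100101001 Δ3=11101101101 Δ4=11001101101 Δ5=01001101101 | 5Δ
t=1: Δ0=01001101101 Δ1=01001001101 | 1Δ
t=2: Δ0=01001001101 Δ1=01001101101 Δ2=01001101100 Δ3=01000101000 Δ4=01100101000 Δ5=11100101000 | 5Δ
t=3: Δ0=11100101000 Δ1=11100001000 | 1Δ
t=4: Δ0=11100001000 Δ1=11100101000 Δ2=11100101001 Δ3=11101101101 Δ4=11001101101 Δ5=01001101101 | 5Δ
t=5: Δ0=01001101101 Δ1=01001001101 | 1Δ
t=6: Δ0=01001001101 Δ1=01001101101 Δ2=01001101100 Δ3=01000101000 Δ4=01100101000 Δ5=11100101000 | 5Δ
t=7: Δ0=11100101000 Δ1=11100001000 | 1Δ
t=8: Δ0=11100001000 Δ1=11100101000 Δ2=11100101001 Δ3=11101101101 Δ4=11001101101 Δ5=01001101101 | 5Δ
t=9: Δ0=01001101101 Δ1=01001001101 | 1Δ
t=10: Δ0=01001001101 Δ1=01001101101 Δ2=01001101100 Δ3=01000101000 Δ4=01100101000 Δ5=11100101000 | 5Δ
t=11: Δ0=11100101000 Δ1=11100001000 | 1Δ
t=12: Δ0=11100001000 Δ1=11100101000 Δ2=11100101001 Δ3=11101101101 Δ4=11001101101 Δ5=01001101101 | 5Δ
t=13: Δ0=01001101101 Δ1=01001001101 | 1Δ
t=14: Δ0=01001001101 Δ1=01001101101 Δ2=01001101100 Δ3=01000101000 Δ4=01100101000 Δ5=11100101000 | 5Δ
t=15: Δ0=11100101000 Δ1=11100001000 | 1Δ
t=16: Δ0=11100001000 Δ1=11100101000 Δ2=11100101001 Δ3=11101101101 Δ4=11001101101 Δ5=01001101101 | 5Δ
t=17: Δ0=01001101101 Δ1=01001001101 | 1Δ
t=18: Δ0=01001001101 Δ1=01001101101 Δ2=01001101100 Δ3=01000101000 Δ4=01100101000 Δ5=11100101000 | 5Δ

0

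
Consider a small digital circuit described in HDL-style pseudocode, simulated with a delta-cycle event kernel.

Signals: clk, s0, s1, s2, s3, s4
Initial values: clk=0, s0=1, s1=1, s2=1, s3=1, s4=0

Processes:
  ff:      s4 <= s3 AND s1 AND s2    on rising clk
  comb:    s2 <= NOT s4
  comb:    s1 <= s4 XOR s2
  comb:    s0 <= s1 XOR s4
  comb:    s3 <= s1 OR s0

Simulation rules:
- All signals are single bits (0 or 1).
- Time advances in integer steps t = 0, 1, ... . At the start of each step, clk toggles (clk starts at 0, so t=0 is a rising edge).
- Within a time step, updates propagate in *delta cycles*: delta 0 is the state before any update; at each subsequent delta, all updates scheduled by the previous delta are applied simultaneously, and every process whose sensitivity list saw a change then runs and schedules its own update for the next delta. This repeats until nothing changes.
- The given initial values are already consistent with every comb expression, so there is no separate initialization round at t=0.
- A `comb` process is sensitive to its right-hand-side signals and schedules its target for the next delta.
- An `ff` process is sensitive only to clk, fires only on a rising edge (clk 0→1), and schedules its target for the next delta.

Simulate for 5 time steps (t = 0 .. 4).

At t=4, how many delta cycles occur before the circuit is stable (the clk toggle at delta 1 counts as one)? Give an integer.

5

t0.Δ0 s3=1 s0=1 s2=1 clk=0 s1=1 s4=0
t0.Δ1 s3=1 s0=1 s2=1 clk=1 s1=1 s4=0
t0.Δ2 s3=1 s0=1 s2=1 clk=1 s1=1 s4=1
t0.Δ3 s3=1 s0=0 s2=0 clk=1 s1=0 s4=1
t0.Δ4 s3=0 s0=1 s2=0 clk=1 s1=1 s4=1
t0.Δ5 s3=1 s0=0 s2=0 clk=1 s1=1 s4=1
t1.Δ0 s3=1 s0=0 s2=0 clk=1 s1=1 s4=1
t1.Δ1 s3=1 s0=0 s2=0 clk=0 s1=1 s4=1
t2.Δ0 s3=1 s0=0 s2=0 clk=0 s1=1 s4=1
t2.Δ1 s3=1 s0=0 s2=0 clk=1 s1=1 s4=1
t2.Δ2 s3=1 s0=0 s2=0 clk=1 s1=1 s4=0
t2.Δ3 s3=1 s0=1 s2=1 clk=1 s1=0 s4=0
t2.Δ4 s3=1 s0=0 s2=1 clk=1 s1=1 s4=0
t2.Δ5 s3=1 s0=1 s2=1 clk=1 s1=1 s4=0
t3.Δ0 s3=1 s0=1 s2=1 clk=1 s1=1 s4=0
t3.Δ1 s3=1 s0=1 s2=1 clk=0 s1=1 s4=0
t4.Δ0 s3=1 s0=1 s2=1 clk=0 s1=1 s4=0
t4.Δ1 s3=1 s0=1 s2=1 clk=1 s1=1 s4=0
t4.Δ2 s3=1 s0=1 s2=1 clk=1 s1=1 s4=1
t4.Δ3 s3=1 s0=0 s2=0 clk=1 s1=0 s4=1
t4.Δ4 s3=0 s0=1 s2=0 clk=1 s1=1 s4=1
t4.Δ5 s3=1 s0=0 s2=0 clk=1 s1=1 s4=1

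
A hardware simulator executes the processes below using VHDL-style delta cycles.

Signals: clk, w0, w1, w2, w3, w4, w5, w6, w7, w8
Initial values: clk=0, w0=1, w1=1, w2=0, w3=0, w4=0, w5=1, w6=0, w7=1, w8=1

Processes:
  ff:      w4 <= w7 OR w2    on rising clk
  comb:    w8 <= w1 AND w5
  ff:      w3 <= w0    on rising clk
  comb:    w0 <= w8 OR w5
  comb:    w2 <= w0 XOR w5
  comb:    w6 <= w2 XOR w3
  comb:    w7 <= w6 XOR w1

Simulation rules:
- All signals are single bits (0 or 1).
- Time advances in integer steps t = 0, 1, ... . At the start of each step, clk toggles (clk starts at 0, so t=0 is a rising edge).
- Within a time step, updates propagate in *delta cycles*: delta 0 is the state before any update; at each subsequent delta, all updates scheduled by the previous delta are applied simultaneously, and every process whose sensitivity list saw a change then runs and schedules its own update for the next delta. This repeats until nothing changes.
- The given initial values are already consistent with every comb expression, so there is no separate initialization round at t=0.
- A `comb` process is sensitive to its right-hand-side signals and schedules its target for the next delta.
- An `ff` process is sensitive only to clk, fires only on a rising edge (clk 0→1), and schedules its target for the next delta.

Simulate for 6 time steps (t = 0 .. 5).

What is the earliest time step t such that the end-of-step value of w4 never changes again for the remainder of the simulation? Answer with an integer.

2

t0.Δ0 clk=0 w4=0 w2=0 w3=0 w5=1 w1=1 w8=1 w6=0 w0=1 w7=1
t0.Δ1 clk=1 w4=0 w2=0 w3=0 w5=1 w1=1 w8=1 w6=0 w0=1 w7=1
t0.Δ2 clk=1 w4=1 w2=0 w3=1 w5=1 w1=1 w8=1 w6=0 w0=1 w7=1
t0.Δ3 clk=1 w4=1 w2=0 w3=1 w5=1 w1=1 w8=1 w6=1 w0=1 w7=1
t0.Δ4 clk=1 w4=1 w2=0 w3=1 w5=1 w1=1 w8=1 w6=1 w0=1 w7=0
t1.Δ0 clk=1 w4=1 w2=0 w3=1 w5=1 w1=1 w8=1 w6=1 w0=1 w7=0
t1.Δ1 clk=0 w4=1 w2=0 w3=1 w5=1 w1=1 w8=1 w6=1 w0=1 w7=0
t2.Δ0 clk=0 w4=1 w2=0 w3=1 w5=1 w1=1 w8=1 w6=1 w0=1 w7=0
t2.Δ1 clk=1 w4=1 w2=0 w3=1 w5=1 w1=1 w8=1 w6=1 w0=1 w7=0
t2.Δ2 clk=1 w4=0 w2=0 w3=1 w5=1 w1=1 w8=1 w6=1 w0=1 w7=0
t3.Δ0 clk=1 w4=0 w2=0 w3=1 w5=1 w1=1 w8=1 w6=1 w0=1 w7=0
t3.Δ1 clk=0 w4=0 w2=0 w3=1 w5=1 w1=1 w8=1 w6=1 w0=1 w7=0
t4.Δ0 clk=0 w4=0 w2=0 w3=1 w5=1 w1=1 w8=1 w6=1 w0=1 w7=0
t4.Δ1 clk=1 w4=0 w2=0 w3=1 w5=1 w1=1 w8=1 w6=1 w0=1 w7=0
t5.Δ0 clk=1 w4=0 w2=0 w3=1 w5=1 w1=1 w8=1 w6=1 w0=1 w7=0
t5.Δ1 clk=0 w4=0 w2=0 w3=1 w5=1 w1=1 w8=1 w6=1 w0=1 w7=0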